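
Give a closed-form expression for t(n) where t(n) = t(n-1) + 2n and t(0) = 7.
Recurrence: t(n) = t(n-1) + 2n, initial: t(0) = 7.
Telescoping: t(n) = t(0) + 2·Σᵢ₌₁ⁿ i = 7 + 2·n(n+1)/2.

t(n) = 2·n(n+1)/2 + 7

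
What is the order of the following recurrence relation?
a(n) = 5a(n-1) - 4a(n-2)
The order is the largest lag k for which a(n-k) appears. Here the deepest term is a(n-2), so the order is 2.

Order 2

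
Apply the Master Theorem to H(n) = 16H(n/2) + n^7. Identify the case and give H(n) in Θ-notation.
Master Theorem template: H(n) = a·H(n/b) + f(n).
Here: a=16, b=2, f(n)=n^7
Compute log_b(a) = log_2(16) = 4.
f(n) = n^7 = Ω(n^(4+ε)) with ε = 3, and the regularity condition holds (a·f(n/b) = (a/b^7)·f(n) with a/b^7 = 2^-3 < 1). Case 3: H(n) = Θ(f(n)) = Θ(n^7).

Case 3: H(n) = Θ(n^7)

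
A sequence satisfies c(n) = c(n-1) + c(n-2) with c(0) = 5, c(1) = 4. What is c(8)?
Computing the sequence terms:
5, 4, 9, 13, 22, 35, 57, 92, 149

149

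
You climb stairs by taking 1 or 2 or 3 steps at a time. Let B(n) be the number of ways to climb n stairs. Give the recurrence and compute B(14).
Condition on the size of the last step (1 to 3): before it there were n-1, …, n-3 stairs climbed, and these cases are disjoint, so B(n) = B(n-1) + B(n-2) + B(n-3) (order-3 linear recurrence).
Initial conditions by direct count (compositions of i into parts ≤ 3): B(1) = 1; B(2) = 2; B(3) = 4.
Iterating the recurrence: B(4) = 7, B(5) = 13, B(6) = 24, B(7) = 44, B(8) = 81, B(9) = 149, B(10) = 274, B(11) = 504, B(12) = 927, B(13) = 1705, B(14) = 3136.

B(n) = B(n-1) + B(n-2) + B(n-3), B(1) = 1, B(2) = 2, B(3) = 4; B(14) = 3136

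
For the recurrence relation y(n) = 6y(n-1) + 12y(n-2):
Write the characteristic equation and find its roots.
Substitute y(n) = rⁿ and divide through by rⁿ⁻²: r² - 6r - 12 = 0
Discriminant: 6² + 4·12 = 84, not a perfect square, so by the quadratic formula r = (6 ± √84)/2.
General solution: y(n) = A·r₁ⁿ + B·r₂ⁿ where r₁,r₂ = (6 ± √84)/2

Characteristic: r² - 6r - 12 = 0, Roots: r = (6 ± √84)/2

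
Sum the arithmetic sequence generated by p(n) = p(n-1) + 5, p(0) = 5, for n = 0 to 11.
Computing the sequence terms: 5, 10, 15, 20, 25, 30, 35, 40, 45, 50, 55, 60
Adding these values together:

390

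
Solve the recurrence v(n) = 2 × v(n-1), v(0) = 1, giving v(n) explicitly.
Recurrence: v(n) = 2 × v(n-1), initial: v(0) = 1.
Each term is 2 times the previous, so this is geometric with ratio 2. After n steps: v(n) = v(0)·2ⁿ = 2ⁿ.

v(n) = 2ⁿ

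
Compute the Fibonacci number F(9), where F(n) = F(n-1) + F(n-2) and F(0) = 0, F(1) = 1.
Computing the sequence terms:
0, 1, 1, 2, 3, 5, 8, 13, 21, 34

34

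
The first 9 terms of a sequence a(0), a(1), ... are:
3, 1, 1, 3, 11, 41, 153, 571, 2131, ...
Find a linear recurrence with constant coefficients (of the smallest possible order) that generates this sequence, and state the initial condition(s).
Look for the lowest-order linear relation among consecutive terms.
Observation: a(n) - 4·a(n-1) - (-1)·a(n-2) = 0 holds for the shown terms, and no order-1 relation a(n) = α·a(n-1) + β fits.
Check at n=3: 4·1 + (-1)·1 = 3. ✓

a(n) = 4a(n-1) - a(n-2), a(0) = 3, a(1) = 1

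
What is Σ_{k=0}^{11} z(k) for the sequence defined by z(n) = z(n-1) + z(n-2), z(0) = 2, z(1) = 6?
Computing the sequence terms: 2, 6, 8, 14, 22, 36, 58, 94, 152, 246, 398, 644
Adding these values together:

1680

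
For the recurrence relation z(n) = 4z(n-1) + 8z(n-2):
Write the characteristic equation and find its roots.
Substitute z(n) = rⁿ and divide through by rⁿ⁻²: r² - 4r - 8 = 0
Discriminant: 4² + 4·8 = 48, not a perfect square, so by the quadratic formula r = (4 ± √48)/2.
General solution: z(n) = A·r₁ⁿ + B·r₂ⁿ where r₁,r₂ = (4 ± √48)/2

Characteristic: r² - 4r - 8 = 0, Roots: r = (4 ± √48)/2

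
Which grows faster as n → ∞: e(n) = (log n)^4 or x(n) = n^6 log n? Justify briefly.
Comparing growth rates:
Growth-rate hierarchy: log n ≺ any polynomial ≺ any exponential cⁿ (c>1) ≺ n! ≺ nⁿ.
polynomial degree 6 (with log factor) dominates polylogarithmic (log n)^4 asymptotically.

x(n) grows faster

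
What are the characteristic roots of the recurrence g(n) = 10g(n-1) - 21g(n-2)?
Substitute g(n) = rⁿ and divide through by rⁿ⁻²: r² - 10r + 21 = 0
Factor: (r - 3)(r - 7) = 0, so r = 3, 7.
General solution: g(n) = A·3ⁿ + B·7ⁿ

Characteristic: r² - 10r + 21 = 0, Roots: r = 3, 7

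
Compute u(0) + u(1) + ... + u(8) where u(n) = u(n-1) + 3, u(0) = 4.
Computing the sequence terms: 4, 7, 10, 13, 16, 19, 22, 25, 28
Adding these values together:

144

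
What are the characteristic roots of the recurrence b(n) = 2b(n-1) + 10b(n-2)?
Substitute b(n) = rⁿ and divide through by rⁿ⁻²: r² - 2r - 10 = 0
Discriminant: 2² + 4·10 = 44, not a perfect square, so by the quadratic formula r = (2 ± √44)/2.
General solution: b(n) = A·r₁ⁿ + B·r₂ⁿ where r₁,r₂ = (2 ± √44)/2

Characteristic: r² - 2r - 10 = 0, Roots: r = (2 ± √44)/2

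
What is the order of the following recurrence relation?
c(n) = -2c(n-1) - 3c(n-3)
The order is the largest lag k for which c(n-k) appears. Here the deepest term is c(n-3), so the order is 3.

Order 3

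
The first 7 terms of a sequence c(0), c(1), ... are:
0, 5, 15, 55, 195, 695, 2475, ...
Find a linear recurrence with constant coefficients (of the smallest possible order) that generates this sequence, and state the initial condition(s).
Look for the lowest-order linear relation among consecutive terms.
Observation: c(n) - 3·c(n-1) - (2)·c(n-2) = 0 holds for the shown terms, and no order-1 relation c(n) = α·c(n-1) + β fits.
Check at n=3: 3·15 + (2)·5 = 55. ✓

c(n) = 3c(n-1) + 2c(n-2), c(0) = 0, c(1) = 5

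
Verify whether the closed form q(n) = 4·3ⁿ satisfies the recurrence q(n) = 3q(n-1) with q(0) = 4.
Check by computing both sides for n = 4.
From the recurrence with q(0) = 4:
  q(0) = 4, q(1) = 12, q(2) = 36, q(3) = 108, q(4) = 324
  so the recurrence gives q(4) = 324.
From the proposed closed form q(n) = 4·3ⁿ:
  q(4) = 324.
Both sides give 324 at n = 4, and the initial condition(s) match, so the closed form is consistent.

Yes, the closed form is correct.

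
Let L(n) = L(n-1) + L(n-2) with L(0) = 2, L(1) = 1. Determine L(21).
Computing the sequence terms:
2, 1, 3, 4, 7, 11, 18, 29, 47, 76, 123, 199, 322, 521, 843, 1364, 2207, 3571, 5778, 9349, 15127, 24476

24476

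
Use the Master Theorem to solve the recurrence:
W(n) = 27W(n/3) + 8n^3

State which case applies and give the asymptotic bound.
Master Theorem template: W(n) = a·W(n/b) + f(n).
Here: a=27, b=3, f(n)=8n^3
Compute log_b(a) = log_3(27) = 3.
f(n) = 8n^3 = Θ(n^3). Case 2: W(n) = Θ(n^3 log n).

Case 2: W(n) = Θ(n^3 log n)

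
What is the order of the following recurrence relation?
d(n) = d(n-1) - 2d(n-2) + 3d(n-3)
The order is the largest lag k for which d(n-k) appears. Here the deepest term is d(n-3), so the order is 3.

Order 3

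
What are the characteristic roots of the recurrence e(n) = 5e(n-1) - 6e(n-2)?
Substitute e(n) = rⁿ and divide through by rⁿ⁻²: r² - 5r + 6 = 0
Factor: (r - 2)(r - 3) = 0, so r = 2, 3.
General solution: e(n) = A·2ⁿ + B·3ⁿ

Characteristic: r² - 5r + 6 = 0, Roots: r = 2, 3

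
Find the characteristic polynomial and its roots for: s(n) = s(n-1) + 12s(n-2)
Substitute s(n) = rⁿ and divide through by rⁿ⁻²: r² - r - 12 = 0
Factor: (r + 3)(r - 4) = 0, so r = -3, 4.
General solution: s(n) = A·(-3)ⁿ + B·4ⁿ

Characteristic: r² - r - 12 = 0, Roots: r = -3, 4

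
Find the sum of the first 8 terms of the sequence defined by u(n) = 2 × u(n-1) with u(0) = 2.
Computing the sequence terms: 2, 4, 8, 16, 32, 64, 128, 256
Adding these values together:

510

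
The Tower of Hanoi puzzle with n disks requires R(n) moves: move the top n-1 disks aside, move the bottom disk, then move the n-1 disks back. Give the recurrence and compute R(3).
Moving n disks = move the top n-1 disks aside (R(n-1) moves) + move the largest disk (1 move) + move the n-1 disks back on top (R(n-1) moves), so R(n) = 2R(n-1) + 1, with R(1) = 1 (a single disk takes one move).
First terms: 1, 3, 7, … — each is one less than a power of 2. Indeed R(n) + 1 = 2(R(n-1) + 1) with R(1) + 1 = 2, so R(n) + 1 = 2ⁿ and R(n) = 2ⁿ - 1.
Hence R(3) = 2^3 - 1 = 8 - 1 = 7.

R(n) = 2R(n-1) + 1, R(1) = 1; R(3) = 7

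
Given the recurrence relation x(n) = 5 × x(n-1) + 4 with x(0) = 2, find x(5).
Computing step by step:
x(0) = 2
x(1) = 5 × 2 + 4 = 14
x(2) = 5 × 14 + 4 = 74
x(3) = 5 × 74 + 4 = 374
x(4) = 5 × 374 + 4 = 1874
x(5) = 5 × 1874 + 4 = 9374

9374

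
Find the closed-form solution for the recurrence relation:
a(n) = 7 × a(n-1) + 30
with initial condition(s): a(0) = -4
Recurrence: a(n) = 7 × a(n-1) + 30, initial: a(0) = -4.
Try a(n) = A·7ⁿ + C. Substituting: A·7ⁿ + C = 7(A·7ⁿ⁻¹ + C) + 30 = A·7ⁿ + 7C + 30, so C = 7C + 30, giving C = -5. Then a(0) = A - 5 = -4 gives A = 1.

a(n) = 7ⁿ - 5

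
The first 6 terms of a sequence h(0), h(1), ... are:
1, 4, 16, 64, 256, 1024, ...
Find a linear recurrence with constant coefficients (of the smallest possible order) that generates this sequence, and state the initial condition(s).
Look for the lowest-order linear relation among consecutive terms.
Observation: each term is 4× the previous.
Check at n=2: 4·4 = 16. ✓

h(n) = 4 × h(n-1), h(0) = 1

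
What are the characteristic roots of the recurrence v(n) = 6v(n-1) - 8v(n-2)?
Substitute v(n) = rⁿ and divide through by rⁿ⁻²: r² - 6r + 8 = 0
Factor: (r - 2)(r - 4) = 0, so r = 2, 4.
General solution: v(n) = A·2ⁿ + B·4ⁿ

Characteristic: r² - 6r + 8 = 0, Roots: r = 2, 4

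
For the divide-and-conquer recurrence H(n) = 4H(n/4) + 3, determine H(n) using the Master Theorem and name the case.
Master Theorem template: H(n) = a·H(n/b) + f(n).
Here: a=4, b=4, f(n)=3
Compute log_b(a) = log_4(4) = 1.
f(n) = 3 = O(n^(1-ε)) with ε = 1. Case 1: H(n) = Θ(n^log_b(a)) = Θ(n).

Case 1: H(n) = Θ(n)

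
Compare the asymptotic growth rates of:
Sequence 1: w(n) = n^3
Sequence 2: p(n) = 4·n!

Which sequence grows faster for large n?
Comparing growth rates:
Growth-rate hierarchy: log n ≺ any polynomial ≺ any exponential cⁿ (c>1) ≺ n! ≺ nⁿ.
factorial dominates polynomial degree 3 asymptotically.

p(n) grows faster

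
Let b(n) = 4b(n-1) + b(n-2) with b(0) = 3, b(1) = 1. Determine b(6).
Computing the sequence terms:
3, 1, 7, 29, 123, 521, 2207

2207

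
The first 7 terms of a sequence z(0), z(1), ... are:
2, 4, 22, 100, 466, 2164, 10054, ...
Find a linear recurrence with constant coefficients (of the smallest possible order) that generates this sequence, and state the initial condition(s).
Look for the lowest-order linear relation among consecutive terms.
Observation: z(n) - 4·z(n-1) - (3)·z(n-2) = 0 holds for the shown terms, and no order-1 relation z(n) = α·z(n-1) + β fits.
Check at n=3: 4·22 + (3)·4 = 100. ✓

z(n) = 4z(n-1) + 3z(n-2), z(0) = 2, z(1) = 4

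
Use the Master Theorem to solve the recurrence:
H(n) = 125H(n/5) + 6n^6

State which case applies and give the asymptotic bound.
Master Theorem template: H(n) = a·H(n/b) + f(n).
Here: a=125, b=5, f(n)=6n^6
Compute log_b(a) = log_5(125) = 3.
f(n) = 6n^6 = Ω(n^(3+ε)) with ε = 3, and the regularity condition holds (a·f(n/b) = (a/b^6)·f(n) with a/b^6 = 5^-3 < 1). Case 3: H(n) = Θ(f(n)) = Θ(n^6).

Case 3: H(n) = Θ(n^6)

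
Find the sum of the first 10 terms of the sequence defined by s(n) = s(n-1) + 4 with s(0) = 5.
Computing the sequence terms: 5, 9, 13, 17, 21, 25, 29, 33, 37, 41
Adding these values together:

230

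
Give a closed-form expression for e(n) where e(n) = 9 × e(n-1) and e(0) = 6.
Recurrence: e(n) = 9 × e(n-1), initial: e(0) = 6.
Each term is 9 times the previous, so this is geometric with ratio 9. After n steps: e(n) = e(0)·9ⁿ = 6·9ⁿ.

e(n) = 6·9ⁿ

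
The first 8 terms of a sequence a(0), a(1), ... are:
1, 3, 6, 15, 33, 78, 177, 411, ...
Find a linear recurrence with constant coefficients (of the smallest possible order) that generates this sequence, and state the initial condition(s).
Look for the lowest-order linear relation among consecutive terms.
Observation: a(n) - 1·a(n-1) - (3)·a(n-2) = 0 holds for the shown terms, and no order-1 relation a(n) = α·a(n-1) + β fits.
Check at n=3: 1·6 + (3)·3 = 15. ✓

a(n) = a(n-1) + 3a(n-2), a(0) = 1, a(1) = 3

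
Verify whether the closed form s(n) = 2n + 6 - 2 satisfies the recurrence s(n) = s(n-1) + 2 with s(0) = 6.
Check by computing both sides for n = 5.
From the recurrence with s(0) = 6:
  s(0) = 6, s(1) = 8, s(2) = 10, s(3) = 12, s(4) = 14, s(5) = 16
  so the recurrence gives s(5) = 16.
From the proposed closed form s(n) = 2n + 6 - 2:
  s(5) = 14.
The recurrence gives 16 but the closed form gives 14, so the closed form does not satisfy the recurrence.

No, the closed form is incorrect.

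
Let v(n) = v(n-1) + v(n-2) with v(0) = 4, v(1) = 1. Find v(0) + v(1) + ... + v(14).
Computing the sequence terms: 4, 1, 5, 6, 11, 17, 28, 45, 73, 118, 191, 309, 500, 809, 1309
Adding these values together:

3426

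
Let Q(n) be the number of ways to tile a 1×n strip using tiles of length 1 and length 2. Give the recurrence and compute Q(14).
Condition on the last tile: it has length 1 (leaving a 1×(n-1) strip) or length 2 (leaving a 1×(n-2) strip), so Q(n) = Q(n-1) + Q(n-2) (order-2 linear recurrence).
For 0 ≤ i < 2 only unit tiles fit, so Q(i) = 1.
Iterating the recurrence: Q(2) = 2, Q(3) = 3, Q(4) = 5, Q(5) = 8, Q(6) = 13, Q(7) = 21, Q(8) = 34, Q(9) = 55, Q(10) = 89, Q(11) = 144, Q(12) = 233, Q(13) = 377, Q(14) = 610.

Q(n) = Q(n-1) + Q(n-2), with Q(i) = 1 for 0 ≤ i < 2; Q(14) = 610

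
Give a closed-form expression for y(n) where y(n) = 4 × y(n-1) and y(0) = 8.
Recurrence: y(n) = 4 × y(n-1), initial: y(0) = 8.
Each term is 4 times the previous, so this is geometric with ratio 4. After n steps: y(n) = y(0)·4ⁿ = 8·4ⁿ.

y(n) = 8·4ⁿ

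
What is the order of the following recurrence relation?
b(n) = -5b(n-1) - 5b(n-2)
The order is the largest lag k for which b(n-k) appears. Here the deepest term is b(n-2), so the order is 2.

Order 2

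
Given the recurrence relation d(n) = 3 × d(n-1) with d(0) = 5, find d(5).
Computing step by step:
d(0) = 5
d(1) = 3 × 5 = 15
d(2) = 3 × 15 = 45
d(3) = 3 × 45 = 135
d(4) = 3 × 135 = 405
d(5) = 3 × 405 = 1215

1215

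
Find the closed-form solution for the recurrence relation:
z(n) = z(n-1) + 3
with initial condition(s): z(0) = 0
Recurrence: z(n) = z(n-1) + 3, initial: z(0) = 0.
Each step adds 3, so z(n) = z(0) + 3n = 3n.

z(n) = 3n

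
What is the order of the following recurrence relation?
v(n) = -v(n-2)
The order is the largest lag k for which v(n-k) appears. Here the deepest term is v(n-2), so the order is 2.

Order 2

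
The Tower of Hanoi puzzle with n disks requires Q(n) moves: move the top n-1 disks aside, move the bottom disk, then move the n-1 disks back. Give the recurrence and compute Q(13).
Moving n disks = move the top n-1 disks aside (Q(n-1) moves) + move the largest disk (1 move) + move the n-1 disks back on top (Q(n-1) moves), so Q(n) = 2Q(n-1) + 1, with Q(1) = 1 (a single disk takes one move).
First terms: 1, 3, 7, 15, 31, 63, … — each is one less than a power of 2. Indeed Q(n) + 1 = 2(Q(n-1) + 1) with Q(1) + 1 = 2, so Q(n) + 1 = 2ⁿ and Q(n) = 2ⁿ - 1.
Hence Q(13) = 2^13 - 1 = 8192 - 1 = 8191.

Q(n) = 2Q(n-1) + 1, Q(1) = 1; Q(13) = 8191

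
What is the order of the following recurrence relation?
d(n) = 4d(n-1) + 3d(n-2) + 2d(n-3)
The order is the largest lag k for which d(n-k) appears. Here the deepest term is d(n-3), so the order is 3.

Order 3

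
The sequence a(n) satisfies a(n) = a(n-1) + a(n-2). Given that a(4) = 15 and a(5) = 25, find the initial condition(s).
Work backwards using a(k) = a(k+2) - a(k+1):
a(3) = a(5) - a(4) = 25 - 15 = 10
a(2) = a(4) - a(3) = 15 - 10 = 5
a(1) = a(3) - a(2) = 10 - 5 = 5
a(0) = a(2) - a(1) = 5 - 5 = 0

a(0) = 0, a(1) = 5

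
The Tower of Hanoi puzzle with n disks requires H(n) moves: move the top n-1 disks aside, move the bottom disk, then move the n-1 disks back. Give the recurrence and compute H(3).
Moving n disks = move the top n-1 disks aside (H(n-1) moves) + move the largest disk (1 move) + move the n-1 disks back on top (H(n-1) moves), so H(n) = 2H(n-1) + 1, with H(1) = 1 (a single disk takes one move).
First terms: 1, 3, 7, … — each is one less than a power of 2. Indeed H(n) + 1 = 2(H(n-1) + 1) with H(1) + 1 = 2, so H(n) + 1 = 2ⁿ and H(n) = 2ⁿ - 1.
Hence H(3) = 2^3 - 1 = 8 - 1 = 7.

H(n) = 2H(n-1) + 1, H(1) = 1; H(3) = 7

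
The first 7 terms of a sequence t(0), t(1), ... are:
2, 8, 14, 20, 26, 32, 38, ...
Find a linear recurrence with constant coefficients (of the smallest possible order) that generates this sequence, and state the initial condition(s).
Look for the lowest-order linear relation among consecutive terms.
Observation: consecutive differences are constant (= 6).
Check at n=2: 1·8 + 6 = 14. ✓

t(n) = t(n-1) + 6, t(0) = 2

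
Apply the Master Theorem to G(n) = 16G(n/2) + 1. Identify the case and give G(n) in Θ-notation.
Master Theorem template: G(n) = a·G(n/b) + f(n).
Here: a=16, b=2, f(n)=1
Compute log_b(a) = log_2(16) = 4.
f(n) = 1 = O(n^(4-ε)) with ε = 4. Case 1: G(n) = Θ(n^log_b(a)) = Θ(n^4).

Case 1: G(n) = Θ(n^4)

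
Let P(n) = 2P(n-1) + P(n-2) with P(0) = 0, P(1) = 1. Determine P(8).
Computing the sequence terms:
0, 1, 2, 5, 12, 29, 70, 169, 408

408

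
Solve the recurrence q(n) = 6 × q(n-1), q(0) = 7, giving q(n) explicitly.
Recurrence: q(n) = 6 × q(n-1), initial: q(0) = 7.
Each term is 6 times the previous, so this is geometric with ratio 6. After n steps: q(n) = q(0)·6ⁿ = 7·6ⁿ.

q(n) = 7·6ⁿ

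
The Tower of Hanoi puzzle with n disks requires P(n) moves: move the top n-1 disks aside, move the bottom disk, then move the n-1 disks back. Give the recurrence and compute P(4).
Moving n disks = move the top n-1 disks aside (P(n-1) moves) + move the largest disk (1 move) + move the n-1 disks back on top (P(n-1) moves), so P(n) = 2P(n-1) + 1, with P(1) = 1 (a single disk takes one move).
First terms: 1, 3, 7, 15, … — each is one less than a power of 2. Indeed P(n) + 1 = 2(P(n-1) + 1) with P(1) + 1 = 2, so P(n) + 1 = 2ⁿ and P(n) = 2ⁿ - 1.
Hence P(4) = 2^4 - 1 = 16 - 1 = 15.

P(n) = 2P(n-1) + 1, P(1) = 1; P(4) = 15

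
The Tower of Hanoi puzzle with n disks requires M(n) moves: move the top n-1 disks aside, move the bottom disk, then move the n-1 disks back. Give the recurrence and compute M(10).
Moving n disks = move the top n-1 disks aside (M(n-1) moves) + move the largest disk (1 move) + move the n-1 disks back on top (M(n-1) moves), so M(n) = 2M(n-1) + 1, with M(1) = 1 (a single disk takes one move).
First terms: 1, 3, 7, 15, 31, 63, … — each is one less than a power of 2. Indeed M(n) + 1 = 2(M(n-1) + 1) with M(1) + 1 = 2, so M(n) + 1 = 2ⁿ and M(n) = 2ⁿ - 1.
Hence M(10) = 2^10 - 1 = 1024 - 1 = 1023.

M(n) = 2M(n-1) + 1, M(1) = 1; M(10) = 1023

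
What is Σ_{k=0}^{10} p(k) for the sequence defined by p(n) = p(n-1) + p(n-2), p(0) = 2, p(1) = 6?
Computing the sequence terms: 2, 6, 8, 14, 22, 36, 58, 94, 152, 246, 398
Adding these values together:

1036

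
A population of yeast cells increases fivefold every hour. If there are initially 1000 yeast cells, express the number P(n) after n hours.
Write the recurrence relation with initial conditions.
Each hour multiplies the count by 5, so the count after n hours depends only on the count after n-1 hours: P(n) = 5 × P(n-1). The starting count gives P(0) = 1000.
Unrolling n times gives the closed form P(n) = 1000 × 5ⁿ.

P(n) = 5 × P(n-1), P(0) = 1000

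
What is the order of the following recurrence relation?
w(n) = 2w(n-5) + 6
The order is the largest lag k for which w(n-k) appears. Here the deepest term is w(n-5) (the 6 term is non-homogeneous and does not affect the order), so the order is 5.

Order 5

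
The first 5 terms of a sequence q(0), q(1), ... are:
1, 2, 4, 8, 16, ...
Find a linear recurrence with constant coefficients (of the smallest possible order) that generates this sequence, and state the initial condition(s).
Look for the lowest-order linear relation among consecutive terms.
Observation: each term is 2× the previous.
Check at n=2: 2·2 = 4. ✓

q(n) = 2 × q(n-1), q(0) = 1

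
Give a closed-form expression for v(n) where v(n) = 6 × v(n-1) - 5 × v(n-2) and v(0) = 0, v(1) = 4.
Recurrence: v(n) = 6 × v(n-1) - 5 × v(n-2), initial: v(0) = 0, v(1) = 4.
Characteristic equation: r² - 6r + 5 = 0, which factors as (r - 5)(r - 1) = 0, so r = 5, 1. General solution v(n) = A·5ⁿ + B·1ⁿ. From v(0) = 0: A + B = 0. From v(1) = 4: 5A + 1B = 4. Solving gives A = 1, B = -1.

v(n) = 5ⁿ - 1ⁿ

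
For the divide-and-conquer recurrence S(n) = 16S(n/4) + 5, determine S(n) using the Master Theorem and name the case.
Master Theorem template: S(n) = a·S(n/b) + f(n).
Here: a=16, b=4, f(n)=5
Compute log_b(a) = log_4(16) = 2.
f(n) = 5 = O(n^(2-ε)) with ε = 2. Case 1: S(n) = Θ(n^log_b(a)) = Θ(n^2).

Case 1: S(n) = Θ(n^2)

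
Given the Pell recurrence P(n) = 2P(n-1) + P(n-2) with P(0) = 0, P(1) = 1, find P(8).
Computing the sequence terms:
0, 1, 2, 5, 12, 29, 70, 169, 408

408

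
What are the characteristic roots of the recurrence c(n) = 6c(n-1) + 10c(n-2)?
Substitute c(n) = rⁿ and divide through by rⁿ⁻²: r² - 6r - 10 = 0
Discriminant: 6² + 4·10 = 76, not a perfect square, so by the quadratic formula r = (6 ± √76)/2.
General solution: c(n) = A·r₁ⁿ + B·r₂ⁿ where r₁,r₂ = (6 ± √76)/2

Characteristic: r² - 6r - 10 = 0, Roots: r = (6 ± √76)/2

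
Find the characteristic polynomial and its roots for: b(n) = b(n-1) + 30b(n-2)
Substitute b(n) = rⁿ and divide through by rⁿ⁻²: r² - r - 30 = 0
Factor: (r + 5)(r - 6) = 0, so r = -5, 6.
General solution: b(n) = A·(-5)ⁿ + B·6ⁿ

Characteristic: r² - r - 30 = 0, Roots: r = -5, 6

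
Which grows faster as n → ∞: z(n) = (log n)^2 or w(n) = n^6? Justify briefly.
Comparing growth rates:
Growth-rate hierarchy: log n ≺ any polynomial ≺ any exponential cⁿ (c>1) ≺ n! ≺ nⁿ.
polynomial degree 6 dominates polylogarithmic (log n)^2 asymptotically.

w(n) grows faster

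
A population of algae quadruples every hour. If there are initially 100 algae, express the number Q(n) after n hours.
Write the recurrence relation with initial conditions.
Each hour multiplies the count by 4, so the count after n hours depends only on the count after n-1 hours: Q(n) = 4 × Q(n-1). The starting count gives Q(0) = 100.
Unrolling n times gives the closed form Q(n) = 100 × 4ⁿ.

Q(n) = 4 × Q(n-1), Q(0) = 100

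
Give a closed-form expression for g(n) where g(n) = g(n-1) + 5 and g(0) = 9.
Recurrence: g(n) = g(n-1) + 5, initial: g(0) = 9.
Each step adds 5, so g(n) = g(0) + 5n = 5n + 9.

g(n) = 5n + 9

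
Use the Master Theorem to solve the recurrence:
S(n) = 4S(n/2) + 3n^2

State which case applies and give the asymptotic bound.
Master Theorem template: S(n) = a·S(n/b) + f(n).
Here: a=4, b=2, f(n)=3n^2
Compute log_b(a) = log_2(4) = 2.
f(n) = 3n^2 = Θ(n^2). Case 2: S(n) = Θ(n^2 log n).

Case 2: S(n) = Θ(n^2 log n)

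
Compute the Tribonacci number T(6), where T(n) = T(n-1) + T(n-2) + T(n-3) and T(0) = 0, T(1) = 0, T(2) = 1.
Computing the sequence terms:
0, 0, 1, 1, 2, 4, 7

7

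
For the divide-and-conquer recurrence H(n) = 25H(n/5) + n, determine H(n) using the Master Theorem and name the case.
Master Theorem template: H(n) = a·H(n/b) + f(n).
Here: a=25, b=5, f(n)=n
Compute log_b(a) = log_5(25) = 2.
f(n) = n = O(n^(2-ε)) with ε = 1. Case 1: H(n) = Θ(n^log_b(a)) = Θ(n^2).

Case 1: H(n) = Θ(n^2)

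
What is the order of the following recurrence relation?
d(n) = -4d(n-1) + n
The order is the largest lag k for which d(n-k) appears. Here the deepest term is d(n-1) (the n term is non-homogeneous and does not affect the order), so the order is 1.

Order 1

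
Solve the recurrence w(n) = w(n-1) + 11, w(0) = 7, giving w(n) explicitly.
Recurrence: w(n) = w(n-1) + 11, initial: w(0) = 7.
Each step adds 11, so w(n) = w(0) + 11n = 11n + 7.

w(n) = 11n + 7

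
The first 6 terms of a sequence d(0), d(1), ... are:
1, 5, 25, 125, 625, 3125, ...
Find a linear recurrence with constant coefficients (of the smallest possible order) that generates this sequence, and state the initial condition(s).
Look for the lowest-order linear relation among consecutive terms.
Observation: each term is 5× the previous.
Check at n=2: 5·5 = 25. ✓

d(n) = 5 × d(n-1), d(0) = 1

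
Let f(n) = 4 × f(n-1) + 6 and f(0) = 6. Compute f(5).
Computing step by step:
f(0) = 6
f(1) = 4 × 6 + 6 = 30
f(2) = 4 × 30 + 6 = 126
f(3) = 4 × 126 + 6 = 510
f(4) = 4 × 510 + 6 = 2046
f(5) = 4 × 2046 + 6 = 8190

8190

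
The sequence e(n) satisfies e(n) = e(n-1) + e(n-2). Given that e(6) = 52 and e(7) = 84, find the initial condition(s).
Work backwards using e(k) = e(k+2) - e(k+1):
e(5) = e(7) - e(6) = 84 - 52 = 32
e(4) = e(6) - e(5) = 52 - 32 = 20
e(3) = e(5) - e(4) = 32 - 20 = 12
e(2) = e(4) - e(3) = 20 - 12 = 8
e(1) = e(3) - e(2) = 12 - 8 = 4
e(0) = e(2) - e(1) = 8 - 4 = 4

e(0) = 4, e(1) = 4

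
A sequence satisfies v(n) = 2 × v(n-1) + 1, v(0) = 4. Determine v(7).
Computing step by step:
v(0) = 4
v(1) = 2 × 4 + 1 = 9
v(2) = 2 × 9 + 1 = 19
v(3) = 2 × 19 + 1 = 39
v(4) = 2 × 39 + 1 = 79
v(5) = 2 × 79 + 1 = 159
v(6) = 2 × 159 + 1 = 319
v(7) = 2 × 319 + 1 = 639

639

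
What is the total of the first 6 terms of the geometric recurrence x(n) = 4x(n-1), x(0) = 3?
Computing the sequence terms: 3, 12, 48, 192, 768, 3072
Adding these values together:

4095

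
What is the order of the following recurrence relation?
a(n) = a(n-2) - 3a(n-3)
The order is the largest lag k for which a(n-k) appears. Here the deepest term is a(n-3), so the order is 3.

Order 3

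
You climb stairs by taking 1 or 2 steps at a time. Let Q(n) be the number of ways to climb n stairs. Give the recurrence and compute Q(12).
Condition on the size of the last step (1 to 2): before it there were n-1, …, n-2 stairs climbed, and these cases are disjoint, so Q(n) = Q(n-1) + Q(n-2) (Fibonacci-type sequence).
Initial conditions by direct count (compositions of i into parts ≤ 2): Q(1) = 1; Q(2) = 2.
Iterating the recurrence: Q(3) = 3, Q(4) = 5, Q(5) = 8, Q(6) = 13, Q(7) = 21, Q(8) = 34, Q(9) = 55, Q(10) = 89, Q(11) = 144, Q(12) = 233.

Q(n) = Q(n-1) + Q(n-2), Q(1) = 1, Q(2) = 2; Q(12) = 233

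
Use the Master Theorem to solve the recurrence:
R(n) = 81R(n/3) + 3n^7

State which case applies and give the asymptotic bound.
Master Theorem template: R(n) = a·R(n/b) + f(n).
Here: a=81, b=3, f(n)=3n^7
Compute log_b(a) = log_3(81) = 4.
f(n) = 3n^7 = Ω(n^(4+ε)) with ε = 3, and the regularity condition holds (a·f(n/b) = (a/b^7)·f(n) with a/b^7 = 3^-3 < 1). Case 3: R(n) = Θ(f(n)) = Θ(n^7).

Case 3: R(n) = Θ(n^7)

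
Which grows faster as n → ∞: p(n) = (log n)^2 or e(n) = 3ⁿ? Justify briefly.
Comparing growth rates:
Growth-rate hierarchy: log n ≺ any polynomial ≺ any exponential cⁿ (c>1) ≺ n! ≺ nⁿ.
exponential base 3 dominates polylogarithmic (log n)^2 asymptotically.

e(n) grows faster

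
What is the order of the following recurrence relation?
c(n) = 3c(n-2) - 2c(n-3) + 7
The order is the largest lag k for which c(n-k) appears. Here the deepest term is c(n-3) (the 7 term is non-homogeneous and does not affect the order), so the order is 3.

Order 3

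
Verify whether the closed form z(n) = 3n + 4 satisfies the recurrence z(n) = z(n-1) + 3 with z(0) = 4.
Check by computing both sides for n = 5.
From the recurrence with z(0) = 4:
  z(0) = 4, z(1) = 7, z(2) = 10, z(3) = 13, z(4) = 16, z(5) = 19
  so the recurrence gives z(5) = 19.
From the proposed closed form z(n) = 3n + 4:
  z(5) = 19.
Both sides give 19 at n = 5, and the initial condition(s) match, so the closed form is consistent.

Yes, the closed form is correct.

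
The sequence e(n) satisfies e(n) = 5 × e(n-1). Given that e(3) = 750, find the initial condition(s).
In general e(n) = 5ⁿ · e(0). At n = 3: e(0) = e(3) / 5^3 = 750 / 125 = 6.

e(0) = 6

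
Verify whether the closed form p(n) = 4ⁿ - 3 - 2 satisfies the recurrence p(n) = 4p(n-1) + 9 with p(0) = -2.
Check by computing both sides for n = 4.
From the recurrence with p(0) = -2:
  p(0) = -2, p(1) = 1, p(2) = 13, p(3) = 61, p(4) = 253
  so the recurrence gives p(4) = 253.
From the proposed closed form p(n) = 4ⁿ - 3 - 2:
  p(4) = 251.
The recurrence gives 253 but the closed form gives 251, so the closed form does not satisfy the recurrence.

No, the closed form is incorrect.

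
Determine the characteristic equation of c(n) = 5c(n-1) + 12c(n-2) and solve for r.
Substitute c(n) = rⁿ and divide through by rⁿ⁻²: r² - 5r - 12 = 0
Discriminant: 5² + 4·12 = 73, not a perfect square, so by the quadratic formula r = (5 ± √73)/2.
General solution: c(n) = A·r₁ⁿ + B·r₂ⁿ where r₁,r₂ = (5 ± √73)/2

Characteristic: r² - 5r - 12 = 0, Roots: r = (5 ± √73)/2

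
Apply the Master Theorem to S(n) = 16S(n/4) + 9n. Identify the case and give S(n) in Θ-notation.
Master Theorem template: S(n) = a·S(n/b) + f(n).
Here: a=16, b=4, f(n)=9n
Compute log_b(a) = log_4(16) = 2.
f(n) = 9n = O(n^(2-ε)) with ε = 1. Case 1: S(n) = Θ(n^log_b(a)) = Θ(n^2).

Case 1: S(n) = Θ(n^2)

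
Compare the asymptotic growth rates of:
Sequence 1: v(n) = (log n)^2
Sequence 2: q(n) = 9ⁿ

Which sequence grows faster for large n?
Comparing growth rates:
Growth-rate hierarchy: log n ≺ any polynomial ≺ any exponential cⁿ (c>1) ≺ n! ≺ nⁿ.
exponential base 9 dominates polylogarithmic (log n)^2 asymptotically.

q(n) grows faster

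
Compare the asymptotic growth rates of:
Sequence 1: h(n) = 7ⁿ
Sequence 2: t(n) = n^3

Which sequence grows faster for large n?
Comparing growth rates:
Growth-rate hierarchy: log n ≺ any polynomial ≺ any exponential cⁿ (c>1) ≺ n! ≺ nⁿ.
exponential base 7 dominates polynomial degree 3 asymptotically.

h(n) grows faster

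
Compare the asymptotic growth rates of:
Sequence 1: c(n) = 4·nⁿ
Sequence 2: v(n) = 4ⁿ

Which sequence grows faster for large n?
Comparing growth rates:
Growth-rate hierarchy: log n ≺ any polynomial ≺ any exponential cⁿ (c>1) ≺ n! ≺ nⁿ.
super-exponential nⁿ dominates exponential base 4 asymptotically.

c(n) grows faster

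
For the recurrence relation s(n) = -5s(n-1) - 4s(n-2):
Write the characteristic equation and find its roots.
Substitute s(n) = rⁿ and divide through by rⁿ⁻²: r² + 5r + 4 = 0
Factor: (r + 1)(r + 4) = 0, so r = -1, -4.
General solution: s(n) = A·(-1)ⁿ + B·(-4)ⁿ

Characteristic: r² + 5r + 4 = 0, Roots: r = -1, -4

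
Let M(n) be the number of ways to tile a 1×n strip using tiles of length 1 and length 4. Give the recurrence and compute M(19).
Condition on the last tile: it has length 1 (leaving a 1×(n-1) strip) or length 4 (leaving a 1×(n-4) strip), so M(n) = M(n-1) + M(n-4) (order-4 linear recurrence).
For 0 ≤ i < 4 only unit tiles fit, so M(i) = 1.
Iterating the recurrence: M(4) = 2, M(5) = 3, M(6) = 4, M(7) = 5, M(8) = 7, M(9) = 10, M(10) = 14, M(11) = 19, M(12) = 26, M(13) = 36, M(14) = 50, M(15) = 69, M(16) = 95, M(17) = 131, M(18) = 181, M(19) = 250.

M(n) = M(n-1) + M(n-4), with M(i) = 1 for 0 ≤ i < 4; M(19) = 250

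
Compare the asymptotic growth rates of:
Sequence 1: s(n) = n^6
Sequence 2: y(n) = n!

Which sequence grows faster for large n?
Comparing growth rates:
Growth-rate hierarchy: log n ≺ any polynomial ≺ any exponential cⁿ (c>1) ≺ n! ≺ nⁿ.
factorial dominates polynomial degree 6 asymptotically.

y(n) grows faster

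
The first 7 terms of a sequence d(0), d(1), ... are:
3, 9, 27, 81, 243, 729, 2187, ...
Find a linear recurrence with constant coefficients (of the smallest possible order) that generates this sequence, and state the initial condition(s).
Look for the lowest-order linear relation among consecutive terms.
Observation: each term is 3× the previous.
Check at n=2: 3·9 = 27. ✓

d(n) = 3 × d(n-1), d(0) = 3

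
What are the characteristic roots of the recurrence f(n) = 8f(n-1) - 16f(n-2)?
Substitute f(n) = rⁿ and divide through by rⁿ⁻²: r² - 8r + 16 = 0
Factor: (r - 4)² = 0, so r = 4 (double root).
General solution: f(n) = (A + Bn)·4ⁿ

Characteristic: r² - 8r + 16 = 0, Roots: r = 4 (double root)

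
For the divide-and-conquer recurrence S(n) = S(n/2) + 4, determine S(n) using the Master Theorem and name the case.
Master Theorem template: S(n) = a·S(n/b) + f(n).
Here: a=1, b=2, f(n)=4
Compute log_b(a) = log_2(1) = 0.
f(n) = 4 = Θ(1). Case 2: S(n) = Θ(log n).

Case 2: S(n) = Θ(log n)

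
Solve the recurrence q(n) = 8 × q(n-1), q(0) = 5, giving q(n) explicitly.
Recurrence: q(n) = 8 × q(n-1), initial: q(0) = 5.
Each term is 8 times the previous, so this is geometric with ratio 8. After n steps: q(n) = q(0)·8ⁿ = 5·8ⁿ.

q(n) = 5·8ⁿ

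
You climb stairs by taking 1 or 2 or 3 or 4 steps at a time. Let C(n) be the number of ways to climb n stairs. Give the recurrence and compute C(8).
Condition on the size of the last step (1 to 4): before it there were n-1, …, n-4 stairs climbed, and these cases are disjoint, so C(n) = C(n-1) + C(n-2) + C(n-3) + C(n-4) (order-4 linear recurrence).
Initial conditions by direct count (compositions of i into parts ≤ 4): C(1) = 1; C(2) = 2; C(3) = 4; C(4) = 8.
Iterating the recurrence: C(5) = 15, C(6) = 29, C(7) = 56, C(8) = 108.

C(n) = C(n-1) + C(n-2) + C(n-3) + C(n-4), C(1) = 1, C(2) = 2, C(3) = 4, C(4) = 8; C(8) = 108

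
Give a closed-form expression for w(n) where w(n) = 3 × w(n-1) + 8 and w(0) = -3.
Recurrence: w(n) = 3 × w(n-1) + 8, initial: w(0) = -3.
Try w(n) = A·3ⁿ + C. Substituting: A·3ⁿ + C = 3(A·3ⁿ⁻¹ + C) + 8 = A·3ⁿ + 3C + 8, so C = 3C + 8, giving C = -4. Then w(0) = A - 4 = -3 gives A = 1.

w(n) = 3ⁿ - 4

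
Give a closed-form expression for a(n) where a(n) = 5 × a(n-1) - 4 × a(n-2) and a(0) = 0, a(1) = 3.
Recurrence: a(n) = 5 × a(n-1) - 4 × a(n-2), initial: a(0) = 0, a(1) = 3.
Characteristic equation: r² - 5r + 4 = 0, which factors as (r - 4)(r - 1) = 0, so r = 4, 1. General solution a(n) = A·4ⁿ + B·1ⁿ. From a(0) = 0: A + B = 0. From a(1) = 3: 4A + 1B = 3. Solving gives A = 1, B = -1.

a(n) = 4ⁿ - 1ⁿ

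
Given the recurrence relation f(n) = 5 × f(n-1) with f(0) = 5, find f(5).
Computing step by step:
f(0) = 5
f(1) = 5 × 5 = 25
f(2) = 5 × 25 = 125
f(3) = 5 × 125 = 625
f(4) = 5 × 625 = 3125
f(5) = 5 × 3125 = 15625

15625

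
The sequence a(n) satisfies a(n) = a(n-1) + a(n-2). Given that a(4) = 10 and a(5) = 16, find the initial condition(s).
Work backwards using a(k) = a(k+2) - a(k+1):
a(3) = a(5) - a(4) = 16 - 10 = 6
a(2) = a(4) - a(3) = 10 - 6 = 4
a(1) = a(3) - a(2) = 6 - 4 = 2
a(0) = a(2) - a(1) = 4 - 2 = 2

a(0) = 2, a(1) = 2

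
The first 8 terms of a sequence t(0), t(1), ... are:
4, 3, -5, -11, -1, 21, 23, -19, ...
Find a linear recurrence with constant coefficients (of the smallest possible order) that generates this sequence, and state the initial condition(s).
Look for the lowest-order linear relation among consecutive terms.
Observation: t(n) - 1·t(n-1) - (-2)·t(n-2) = 0 holds for the shown terms, and no order-1 relation t(n) = α·t(n-1) + β fits.
Check at n=3: 1·-5 + (-2)·3 = -11. ✓

t(n) = t(n-1) - 2t(n-2), t(0) = 4, t(1) = 3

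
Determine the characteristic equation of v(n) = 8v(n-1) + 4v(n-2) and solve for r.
Substitute v(n) = rⁿ and divide through by rⁿ⁻²: r² - 8r - 4 = 0
Discriminant: 8² + 4·4 = 80, not a perfect square, so by the quadratic formula r = (8 ± √80)/2.
General solution: v(n) = A·r₁ⁿ + B·r₂ⁿ where r₁,r₂ = (8 ± √80)/2

Characteristic: r² - 8r - 4 = 0, Roots: r = (8 ± √80)/2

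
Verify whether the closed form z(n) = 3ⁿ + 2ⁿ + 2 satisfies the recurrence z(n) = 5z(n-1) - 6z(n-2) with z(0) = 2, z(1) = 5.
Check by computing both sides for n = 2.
From the recurrence with z(0) = 2, z(1) = 5:
  z(0) = 2, z(1) = 5, z(2) = 13
  so the recurrence gives z(2) = 13.
From the proposed closed form z(n) = 3ⁿ + 2ⁿ + 2:
  z(2) = 15.
The recurrence gives 13 but the closed form gives 15, so the closed form does not satisfy the recurrence.

No, the closed form is incorrect.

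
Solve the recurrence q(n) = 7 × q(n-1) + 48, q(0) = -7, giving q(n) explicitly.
Recurrence: q(n) = 7 × q(n-1) + 48, initial: q(0) = -7.
Try q(n) = A·7ⁿ + C. Substituting: A·7ⁿ + C = 7(A·7ⁿ⁻¹ + C) + 48 = A·7ⁿ + 7C + 48, so C = 7C + 48, giving C = -8. Then q(0) = A - 8 = -7 gives A = 1.

q(n) = 7ⁿ - 8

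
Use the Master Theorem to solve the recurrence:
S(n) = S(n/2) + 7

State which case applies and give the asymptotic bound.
Master Theorem template: S(n) = a·S(n/b) + f(n).
Here: a=1, b=2, f(n)=7
Compute log_b(a) = log_2(1) = 0.
f(n) = 7 = Θ(1). Case 2: S(n) = Θ(log n).

Case 2: S(n) = Θ(log n)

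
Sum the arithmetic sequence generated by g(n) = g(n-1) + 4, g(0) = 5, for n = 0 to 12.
Computing the sequence terms: 5, 9, 13, 17, 21, 25, 29, 33, 37, 41, 45, 49, 53
Adding these values together:

377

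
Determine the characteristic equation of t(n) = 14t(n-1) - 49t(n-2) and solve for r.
Substitute t(n) = rⁿ and divide through by rⁿ⁻²: r² - 14r + 49 = 0
Factor: (r - 7)² = 0, so r = 7 (double root).
General solution: t(n) = (A + Bn)·7ⁿ

Characteristic: r² - 14r + 49 = 0, Roots: r = 7 (double root)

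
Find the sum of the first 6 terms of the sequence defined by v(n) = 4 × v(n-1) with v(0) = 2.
Computing the sequence terms: 2, 8, 32, 128, 512, 2048
Adding these values together:

2730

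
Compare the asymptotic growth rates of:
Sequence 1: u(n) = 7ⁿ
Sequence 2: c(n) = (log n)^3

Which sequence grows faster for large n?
Comparing growth rates:
Growth-rate hierarchy: log n ≺ any polynomial ≺ any exponential cⁿ (c>1) ≺ n! ≺ nⁿ.
exponential base 7 dominates polylogarithmic (log n)^3 asymptotically.

u(n) grows faster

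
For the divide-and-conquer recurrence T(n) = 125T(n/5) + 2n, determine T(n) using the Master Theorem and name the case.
Master Theorem template: T(n) = a·T(n/b) + f(n).
Here: a=125, b=5, f(n)=2n
Compute log_b(a) = log_5(125) = 3.
f(n) = 2n = O(n^(3-ε)) with ε = 2. Case 1: T(n) = Θ(n^log_b(a)) = Θ(n^3).

Case 1: T(n) = Θ(n^3)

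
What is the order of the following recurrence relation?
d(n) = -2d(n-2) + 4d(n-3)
The order is the largest lag k for which d(n-k) appears. Here the deepest term is d(n-3), so the order is 3.

Order 3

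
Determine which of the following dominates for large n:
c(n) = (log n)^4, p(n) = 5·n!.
Comparing growth rates:
Growth-rate hierarchy: log n ≺ any polynomial ≺ any exponential cⁿ (c>1) ≺ n! ≺ nⁿ.
factorial dominates polylogarithmic (log n)^4 asymptotically.

p(n) grows faster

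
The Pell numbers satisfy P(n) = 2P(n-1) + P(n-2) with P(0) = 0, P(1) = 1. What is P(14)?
Computing the sequence terms:
0, 1, 2, 5, 12, 29, 70, 169, 408, 985, 2378, 5741, 13860, 33461, 80782

80782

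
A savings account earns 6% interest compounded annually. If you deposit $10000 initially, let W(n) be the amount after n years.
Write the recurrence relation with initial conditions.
Each year the balance grows by 6%, i.e. is multiplied by 1 + 6/100 = 1.06, so W(n) = 1.06 × W(n-1). The initial deposit gives W(0) = 10000.
Unrolling gives the closed form W(n) = 10000 × (1.06)ⁿ.

W(n) = 1.06 × W(n-1), W(0) = 10000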